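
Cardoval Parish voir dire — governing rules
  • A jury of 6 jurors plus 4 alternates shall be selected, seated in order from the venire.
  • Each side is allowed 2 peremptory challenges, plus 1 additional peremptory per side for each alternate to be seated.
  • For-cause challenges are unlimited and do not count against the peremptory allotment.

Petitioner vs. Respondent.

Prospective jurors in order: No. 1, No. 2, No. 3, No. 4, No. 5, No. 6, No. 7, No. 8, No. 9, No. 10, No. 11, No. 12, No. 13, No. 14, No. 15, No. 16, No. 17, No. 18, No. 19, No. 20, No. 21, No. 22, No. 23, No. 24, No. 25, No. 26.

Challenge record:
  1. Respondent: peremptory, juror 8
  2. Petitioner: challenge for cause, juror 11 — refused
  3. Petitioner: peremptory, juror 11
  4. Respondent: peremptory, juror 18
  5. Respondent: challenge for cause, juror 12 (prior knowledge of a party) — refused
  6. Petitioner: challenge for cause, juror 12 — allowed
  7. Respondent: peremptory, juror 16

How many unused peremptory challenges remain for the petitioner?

Petitioner allotment: 2 base + 1 × 4 alternates = 6.
Petitioner peremptories used: #11 — 1 (for-cause on #11, #12 don't count).
Remaining: 6 − 1 = 5.

5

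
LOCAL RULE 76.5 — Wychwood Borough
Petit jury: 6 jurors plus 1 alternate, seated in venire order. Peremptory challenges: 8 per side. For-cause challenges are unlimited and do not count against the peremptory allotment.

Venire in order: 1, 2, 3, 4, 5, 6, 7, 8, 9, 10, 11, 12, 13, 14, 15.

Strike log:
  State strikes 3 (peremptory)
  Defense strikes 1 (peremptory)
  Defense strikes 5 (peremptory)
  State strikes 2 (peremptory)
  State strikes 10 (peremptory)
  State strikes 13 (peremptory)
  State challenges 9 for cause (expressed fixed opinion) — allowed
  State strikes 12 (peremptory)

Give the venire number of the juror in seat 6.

14

Removed: #1, #2, #3, #5, #9, #10, #12, #13.
Filling seats in venire order through position 6: #4, #6, #7, #8, #11, #14.
So seat 6 is #14.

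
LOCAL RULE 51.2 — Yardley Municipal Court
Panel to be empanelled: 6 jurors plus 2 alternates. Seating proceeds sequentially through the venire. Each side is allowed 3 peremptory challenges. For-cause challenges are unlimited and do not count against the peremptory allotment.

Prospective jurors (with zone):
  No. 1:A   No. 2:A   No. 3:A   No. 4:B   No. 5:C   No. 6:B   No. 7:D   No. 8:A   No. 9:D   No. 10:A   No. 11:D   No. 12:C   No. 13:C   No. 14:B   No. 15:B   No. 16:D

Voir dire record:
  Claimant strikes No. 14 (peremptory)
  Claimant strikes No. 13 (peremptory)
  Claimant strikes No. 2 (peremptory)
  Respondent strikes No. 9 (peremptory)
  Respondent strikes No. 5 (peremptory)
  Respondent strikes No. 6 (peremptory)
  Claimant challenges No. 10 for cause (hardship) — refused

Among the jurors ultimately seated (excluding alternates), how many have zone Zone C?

Removed: #2, #5, #6, #9, #13, #14.
Seated jurors 1–6: #1, #3, #4, #7, #8, #10 (alternates #11, #12 not counted).
None of those are in Zone C → 0.

0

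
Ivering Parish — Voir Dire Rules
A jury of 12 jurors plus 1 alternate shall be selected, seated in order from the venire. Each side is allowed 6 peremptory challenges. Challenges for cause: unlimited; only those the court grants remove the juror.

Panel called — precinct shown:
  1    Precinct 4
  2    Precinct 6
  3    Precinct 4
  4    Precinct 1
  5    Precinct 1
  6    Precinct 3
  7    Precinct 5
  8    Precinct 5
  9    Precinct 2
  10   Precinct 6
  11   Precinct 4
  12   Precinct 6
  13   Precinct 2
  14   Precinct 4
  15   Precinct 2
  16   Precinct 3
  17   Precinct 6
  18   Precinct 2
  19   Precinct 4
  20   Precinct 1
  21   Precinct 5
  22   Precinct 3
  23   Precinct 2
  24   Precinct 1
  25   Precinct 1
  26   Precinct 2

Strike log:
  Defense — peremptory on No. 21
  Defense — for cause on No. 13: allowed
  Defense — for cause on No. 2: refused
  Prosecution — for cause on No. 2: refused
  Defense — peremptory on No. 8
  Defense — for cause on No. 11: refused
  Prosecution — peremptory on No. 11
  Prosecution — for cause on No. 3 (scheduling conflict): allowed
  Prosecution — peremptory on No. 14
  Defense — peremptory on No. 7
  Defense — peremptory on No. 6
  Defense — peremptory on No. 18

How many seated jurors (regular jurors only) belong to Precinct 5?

Removed: #3, #6, #7, #8, #11, #13, #14, #18, #21.
Seated jurors 1–12: #1, #2, #4, #5, #9, #10, #12, #15, #16, #17, #19, #20 (alternates #22 not counted).
None of those are in Precinct 5 → 0.

0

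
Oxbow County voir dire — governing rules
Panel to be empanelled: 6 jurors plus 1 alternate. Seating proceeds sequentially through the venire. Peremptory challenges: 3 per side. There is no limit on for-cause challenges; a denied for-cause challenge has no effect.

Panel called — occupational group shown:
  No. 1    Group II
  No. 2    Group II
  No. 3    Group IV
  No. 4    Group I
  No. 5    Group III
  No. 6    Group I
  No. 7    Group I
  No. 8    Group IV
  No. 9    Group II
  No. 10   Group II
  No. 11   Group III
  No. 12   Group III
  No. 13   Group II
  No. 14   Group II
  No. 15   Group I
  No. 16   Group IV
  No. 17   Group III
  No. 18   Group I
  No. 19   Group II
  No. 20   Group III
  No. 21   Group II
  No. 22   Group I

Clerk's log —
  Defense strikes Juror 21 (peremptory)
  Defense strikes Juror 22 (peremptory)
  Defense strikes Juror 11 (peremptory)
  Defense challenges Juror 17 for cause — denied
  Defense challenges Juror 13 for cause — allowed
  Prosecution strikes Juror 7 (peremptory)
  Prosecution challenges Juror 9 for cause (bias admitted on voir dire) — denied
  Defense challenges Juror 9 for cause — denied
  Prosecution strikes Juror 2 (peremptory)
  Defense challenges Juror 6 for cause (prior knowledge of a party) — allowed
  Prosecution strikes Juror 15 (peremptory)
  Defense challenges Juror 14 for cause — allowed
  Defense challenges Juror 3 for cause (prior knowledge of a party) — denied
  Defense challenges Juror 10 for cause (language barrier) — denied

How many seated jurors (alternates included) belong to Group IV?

2

Removed: #2, #6, #7, #11, #13, #14, #15, #21, #22.
Seated (7 incl. alternates): #1, #3, #4, #5, #8, #9, #10.
Of those, in Group IV: #3, #8 → 2.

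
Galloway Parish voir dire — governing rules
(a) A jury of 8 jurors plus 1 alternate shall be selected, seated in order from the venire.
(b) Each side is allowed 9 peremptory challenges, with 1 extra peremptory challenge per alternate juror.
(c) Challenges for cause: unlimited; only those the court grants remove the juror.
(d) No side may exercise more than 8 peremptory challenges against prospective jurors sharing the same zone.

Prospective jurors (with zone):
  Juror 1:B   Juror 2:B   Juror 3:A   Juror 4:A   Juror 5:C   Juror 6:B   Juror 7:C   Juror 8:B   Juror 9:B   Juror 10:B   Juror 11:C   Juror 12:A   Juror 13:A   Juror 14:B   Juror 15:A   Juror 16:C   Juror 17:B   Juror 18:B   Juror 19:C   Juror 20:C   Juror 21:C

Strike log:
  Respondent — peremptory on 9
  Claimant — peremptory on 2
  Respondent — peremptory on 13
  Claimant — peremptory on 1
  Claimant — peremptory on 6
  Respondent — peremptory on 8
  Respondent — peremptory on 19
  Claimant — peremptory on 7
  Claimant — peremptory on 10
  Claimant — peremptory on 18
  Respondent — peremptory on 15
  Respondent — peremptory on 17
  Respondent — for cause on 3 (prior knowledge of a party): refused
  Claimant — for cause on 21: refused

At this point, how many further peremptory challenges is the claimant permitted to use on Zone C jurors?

4

Claimant peremptories so far: #2, #1, #6, #7, #10, #18 — 6 of 10 used, 4 left overall.
Against Zone C: #7 — 1 used; per-zone cap 8 leaves 7.
Binding limit: min(4, 7) = 4.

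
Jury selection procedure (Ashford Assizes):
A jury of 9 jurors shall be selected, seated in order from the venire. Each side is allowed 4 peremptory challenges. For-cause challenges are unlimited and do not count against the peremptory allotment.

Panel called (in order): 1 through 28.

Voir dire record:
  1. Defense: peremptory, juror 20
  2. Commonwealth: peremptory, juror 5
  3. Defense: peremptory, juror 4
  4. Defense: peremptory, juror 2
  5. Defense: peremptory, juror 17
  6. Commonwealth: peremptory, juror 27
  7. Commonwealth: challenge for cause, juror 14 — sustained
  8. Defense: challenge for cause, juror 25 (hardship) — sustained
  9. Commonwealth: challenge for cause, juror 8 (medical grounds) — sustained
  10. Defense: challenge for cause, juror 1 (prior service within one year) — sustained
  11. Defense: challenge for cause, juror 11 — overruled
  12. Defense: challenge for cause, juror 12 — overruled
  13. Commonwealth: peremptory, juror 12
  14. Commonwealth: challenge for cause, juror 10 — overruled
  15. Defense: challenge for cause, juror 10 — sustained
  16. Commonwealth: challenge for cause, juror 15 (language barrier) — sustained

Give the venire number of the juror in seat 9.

19

Removed: #1, #2, #4, #5, #8, #10, #12, #14, #15, #17, #20, #25, #27. (#11 stays — for-cause denied.)
Seating in order: seats 1–9 → #3, #6, #7, #9, #11, #13, #16, #18, #19.
So seat 9 is #19.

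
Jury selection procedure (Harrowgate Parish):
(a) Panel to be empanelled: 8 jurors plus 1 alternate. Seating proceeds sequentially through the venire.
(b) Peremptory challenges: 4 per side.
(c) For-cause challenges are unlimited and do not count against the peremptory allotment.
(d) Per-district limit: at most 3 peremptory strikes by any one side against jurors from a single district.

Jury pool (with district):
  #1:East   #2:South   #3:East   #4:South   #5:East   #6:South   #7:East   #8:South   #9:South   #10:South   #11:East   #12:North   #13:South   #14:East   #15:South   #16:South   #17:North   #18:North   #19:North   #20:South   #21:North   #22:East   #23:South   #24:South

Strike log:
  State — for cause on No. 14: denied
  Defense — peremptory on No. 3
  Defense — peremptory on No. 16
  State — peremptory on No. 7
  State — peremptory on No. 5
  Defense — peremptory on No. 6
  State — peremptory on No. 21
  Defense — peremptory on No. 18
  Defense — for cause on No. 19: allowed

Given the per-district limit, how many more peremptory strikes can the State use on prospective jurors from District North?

1

State peremptories so far: #7, #5, #21 — 3 of 4 used, 1 left overall.
Against District North: #21 — 1 used; per-district cap 3 leaves 2.
Binding limit: min(1, 2) = 1.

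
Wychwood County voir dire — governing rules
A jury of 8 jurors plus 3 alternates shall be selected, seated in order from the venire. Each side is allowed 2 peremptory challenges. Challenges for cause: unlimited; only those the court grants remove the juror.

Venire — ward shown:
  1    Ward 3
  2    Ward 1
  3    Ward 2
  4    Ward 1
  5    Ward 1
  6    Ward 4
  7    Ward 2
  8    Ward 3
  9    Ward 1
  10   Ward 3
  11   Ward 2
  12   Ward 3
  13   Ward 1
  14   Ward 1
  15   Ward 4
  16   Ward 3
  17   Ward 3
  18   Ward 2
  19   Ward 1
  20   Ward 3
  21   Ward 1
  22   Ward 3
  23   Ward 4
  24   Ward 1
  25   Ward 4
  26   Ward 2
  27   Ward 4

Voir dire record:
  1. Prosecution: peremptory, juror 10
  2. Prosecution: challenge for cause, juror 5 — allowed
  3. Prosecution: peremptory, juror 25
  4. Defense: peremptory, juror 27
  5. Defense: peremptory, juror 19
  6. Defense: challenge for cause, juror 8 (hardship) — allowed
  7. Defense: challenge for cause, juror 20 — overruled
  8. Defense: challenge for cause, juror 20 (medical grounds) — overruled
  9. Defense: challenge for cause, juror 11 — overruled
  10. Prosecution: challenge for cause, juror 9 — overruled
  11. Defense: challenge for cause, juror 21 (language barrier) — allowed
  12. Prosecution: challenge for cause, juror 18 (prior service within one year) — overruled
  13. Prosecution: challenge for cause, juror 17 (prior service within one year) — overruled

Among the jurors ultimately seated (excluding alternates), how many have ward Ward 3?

1

Removed: #5, #8, #10, #19, #21, #25, #27.
Seated jurors 1–8: #1, #2, #3, #4, #6, #7, #9, #11 (alternates #12, #13, #14 not counted).
Of those, in Ward 3: #1 → 1.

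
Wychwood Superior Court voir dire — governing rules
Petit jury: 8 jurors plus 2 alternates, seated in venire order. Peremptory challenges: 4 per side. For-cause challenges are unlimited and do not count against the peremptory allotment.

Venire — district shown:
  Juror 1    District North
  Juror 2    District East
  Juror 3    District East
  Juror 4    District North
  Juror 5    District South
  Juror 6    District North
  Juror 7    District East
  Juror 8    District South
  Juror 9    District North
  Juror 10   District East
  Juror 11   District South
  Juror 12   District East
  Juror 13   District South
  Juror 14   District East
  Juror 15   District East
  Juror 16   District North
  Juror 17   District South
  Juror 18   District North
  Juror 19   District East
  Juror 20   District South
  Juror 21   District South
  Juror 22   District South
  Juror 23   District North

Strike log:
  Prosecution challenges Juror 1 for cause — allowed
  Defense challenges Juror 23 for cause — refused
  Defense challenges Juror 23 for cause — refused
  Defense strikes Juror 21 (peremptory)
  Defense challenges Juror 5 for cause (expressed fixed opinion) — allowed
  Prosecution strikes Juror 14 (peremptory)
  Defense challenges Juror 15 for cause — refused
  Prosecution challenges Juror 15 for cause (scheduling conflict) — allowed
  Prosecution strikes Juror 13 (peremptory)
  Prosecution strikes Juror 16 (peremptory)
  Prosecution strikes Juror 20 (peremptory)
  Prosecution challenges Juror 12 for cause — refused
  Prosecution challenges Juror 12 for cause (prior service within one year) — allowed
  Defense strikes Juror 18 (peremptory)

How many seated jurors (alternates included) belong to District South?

Removed: #1, #5, #12, #13, #14, #15, #16, #18, #20, #21.
Seated (10 incl. alternates): #2, #3, #4, #6, #7, #8, #9, #10, #11, #17.
Of those, in District South: #8, #11, #17 → 3.

3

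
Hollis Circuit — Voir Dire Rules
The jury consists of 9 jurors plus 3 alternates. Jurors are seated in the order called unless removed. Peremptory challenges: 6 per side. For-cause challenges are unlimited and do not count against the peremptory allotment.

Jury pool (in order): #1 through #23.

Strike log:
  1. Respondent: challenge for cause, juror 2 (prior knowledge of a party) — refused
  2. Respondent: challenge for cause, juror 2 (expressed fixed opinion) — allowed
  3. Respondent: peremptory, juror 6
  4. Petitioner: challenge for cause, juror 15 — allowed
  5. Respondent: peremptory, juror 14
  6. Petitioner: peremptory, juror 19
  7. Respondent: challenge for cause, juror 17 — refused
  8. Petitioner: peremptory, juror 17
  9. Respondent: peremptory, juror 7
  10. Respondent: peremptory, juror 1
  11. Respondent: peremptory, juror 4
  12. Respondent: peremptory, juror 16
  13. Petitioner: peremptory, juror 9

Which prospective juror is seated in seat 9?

20

Removed: #1, #2, #4, #6, #7, #9, #14, #15, #16, #17, #19.
Filling seats in venire order through position 9: #3, #5, #8, #10, #11, #12, #13, #18, #20.
So seat 9 is #20.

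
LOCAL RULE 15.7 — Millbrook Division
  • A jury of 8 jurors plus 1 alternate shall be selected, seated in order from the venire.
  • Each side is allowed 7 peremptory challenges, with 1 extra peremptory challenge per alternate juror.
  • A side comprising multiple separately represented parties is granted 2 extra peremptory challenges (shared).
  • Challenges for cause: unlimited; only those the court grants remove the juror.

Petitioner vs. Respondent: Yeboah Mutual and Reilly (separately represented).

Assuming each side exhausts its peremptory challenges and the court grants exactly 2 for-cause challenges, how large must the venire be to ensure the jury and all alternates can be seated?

29

Seats to fill: 8 + 1 alternates = 9.
Peremptories — Petitioner: 7 + 1×1 = 8; Respondent: 7 + 1×1 + 2 = 10; total 18.
For-cause removals: 2.
Minimum venire: 9 + 18 + 2 = 29.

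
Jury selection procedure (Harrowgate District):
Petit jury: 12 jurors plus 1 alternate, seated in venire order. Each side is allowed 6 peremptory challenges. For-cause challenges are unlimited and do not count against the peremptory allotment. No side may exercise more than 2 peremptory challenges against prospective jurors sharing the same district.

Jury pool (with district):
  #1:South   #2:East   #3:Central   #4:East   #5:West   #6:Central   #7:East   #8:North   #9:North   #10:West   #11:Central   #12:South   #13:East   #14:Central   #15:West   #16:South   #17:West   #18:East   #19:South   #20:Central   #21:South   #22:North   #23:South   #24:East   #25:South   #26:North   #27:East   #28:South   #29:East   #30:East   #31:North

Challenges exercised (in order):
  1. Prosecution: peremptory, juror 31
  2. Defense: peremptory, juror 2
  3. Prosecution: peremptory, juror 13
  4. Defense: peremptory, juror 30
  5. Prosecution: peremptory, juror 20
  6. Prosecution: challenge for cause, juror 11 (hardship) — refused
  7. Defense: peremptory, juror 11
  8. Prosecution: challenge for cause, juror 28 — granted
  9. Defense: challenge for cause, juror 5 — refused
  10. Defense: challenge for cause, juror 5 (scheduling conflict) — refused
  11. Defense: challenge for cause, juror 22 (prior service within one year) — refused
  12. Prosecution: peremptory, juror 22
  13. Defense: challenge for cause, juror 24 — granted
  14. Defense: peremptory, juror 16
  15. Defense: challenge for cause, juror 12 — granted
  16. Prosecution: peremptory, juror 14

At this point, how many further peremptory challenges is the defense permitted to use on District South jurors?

1

Defense peremptories so far: #2, #30, #11, #16 — 4 of 6 used, 2 left overall.
Against District South: #16 — 1 used; per-district cap 2 leaves 1.
Binding limit: min(2, 1) = 1.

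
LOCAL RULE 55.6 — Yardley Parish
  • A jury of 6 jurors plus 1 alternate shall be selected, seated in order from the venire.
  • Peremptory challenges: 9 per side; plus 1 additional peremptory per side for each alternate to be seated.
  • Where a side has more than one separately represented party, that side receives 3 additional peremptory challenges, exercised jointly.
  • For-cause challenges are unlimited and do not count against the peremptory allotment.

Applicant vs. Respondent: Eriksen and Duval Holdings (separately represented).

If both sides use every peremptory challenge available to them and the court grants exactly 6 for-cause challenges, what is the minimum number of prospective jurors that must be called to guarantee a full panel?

Seats to fill: 6 + 1 alternates = 7.
Peremptories — Applicant: 9 + 1×1 = 10; Respondent: 9 + 1×1 + 3 = 13; total 23.
For-cause removals: 6.
Minimum venire: 7 + 23 + 6 = 36.

36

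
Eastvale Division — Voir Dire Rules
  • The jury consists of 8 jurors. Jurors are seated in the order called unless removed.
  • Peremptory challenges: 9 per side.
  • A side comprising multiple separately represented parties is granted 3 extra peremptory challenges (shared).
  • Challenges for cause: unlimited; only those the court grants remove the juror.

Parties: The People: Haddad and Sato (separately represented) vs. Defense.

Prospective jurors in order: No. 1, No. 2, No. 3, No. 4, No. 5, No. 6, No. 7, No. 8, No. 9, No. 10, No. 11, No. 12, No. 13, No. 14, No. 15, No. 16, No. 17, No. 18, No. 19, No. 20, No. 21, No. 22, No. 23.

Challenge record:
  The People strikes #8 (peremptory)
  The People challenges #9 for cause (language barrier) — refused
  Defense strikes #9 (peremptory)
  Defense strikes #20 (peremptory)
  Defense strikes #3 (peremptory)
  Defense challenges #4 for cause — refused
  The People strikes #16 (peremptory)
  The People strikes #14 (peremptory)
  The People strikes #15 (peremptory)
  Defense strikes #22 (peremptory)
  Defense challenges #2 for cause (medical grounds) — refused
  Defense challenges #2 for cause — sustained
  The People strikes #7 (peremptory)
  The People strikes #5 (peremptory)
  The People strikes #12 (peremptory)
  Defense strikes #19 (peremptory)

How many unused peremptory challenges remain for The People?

The People allotment: 9 base + 3 multi-party = 12.
The People peremptories used: #8, #16, #14, #15, #7, #5, #12 — 7 (the for-cause on #9 doesn't count).
Remaining: 12 − 7 = 5.

5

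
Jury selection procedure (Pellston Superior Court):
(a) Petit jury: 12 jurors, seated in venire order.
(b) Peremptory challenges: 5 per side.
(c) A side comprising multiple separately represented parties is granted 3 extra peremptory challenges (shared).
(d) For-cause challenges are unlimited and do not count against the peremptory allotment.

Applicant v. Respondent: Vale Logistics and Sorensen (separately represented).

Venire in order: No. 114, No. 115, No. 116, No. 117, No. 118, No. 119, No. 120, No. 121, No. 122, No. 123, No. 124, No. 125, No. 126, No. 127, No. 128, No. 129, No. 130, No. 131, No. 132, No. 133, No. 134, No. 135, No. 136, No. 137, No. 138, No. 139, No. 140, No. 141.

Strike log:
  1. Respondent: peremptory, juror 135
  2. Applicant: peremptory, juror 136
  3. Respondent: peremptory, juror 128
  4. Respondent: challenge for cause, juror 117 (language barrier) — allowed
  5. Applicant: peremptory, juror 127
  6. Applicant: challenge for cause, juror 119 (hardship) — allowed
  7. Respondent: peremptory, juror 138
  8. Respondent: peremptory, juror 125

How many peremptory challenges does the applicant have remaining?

3

Applicant allotment: 5.
Applicant peremptories used: #136, #127 — 2 (the for-cause on #119 doesn't count).
Remaining: 5 − 2 = 3.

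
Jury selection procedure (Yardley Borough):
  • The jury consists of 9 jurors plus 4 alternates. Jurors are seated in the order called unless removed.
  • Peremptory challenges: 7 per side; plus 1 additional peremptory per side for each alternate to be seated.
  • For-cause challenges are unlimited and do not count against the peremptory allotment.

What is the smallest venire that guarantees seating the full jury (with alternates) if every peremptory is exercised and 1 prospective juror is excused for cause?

36

Seats to fill: 9 + 4 alternates = 13.
Peremptories: 7 + 1×4 = 11 per side × 2 sides = 22.
For-cause removals: 1.
Minimum venire: 13 + 22 + 1 = 36.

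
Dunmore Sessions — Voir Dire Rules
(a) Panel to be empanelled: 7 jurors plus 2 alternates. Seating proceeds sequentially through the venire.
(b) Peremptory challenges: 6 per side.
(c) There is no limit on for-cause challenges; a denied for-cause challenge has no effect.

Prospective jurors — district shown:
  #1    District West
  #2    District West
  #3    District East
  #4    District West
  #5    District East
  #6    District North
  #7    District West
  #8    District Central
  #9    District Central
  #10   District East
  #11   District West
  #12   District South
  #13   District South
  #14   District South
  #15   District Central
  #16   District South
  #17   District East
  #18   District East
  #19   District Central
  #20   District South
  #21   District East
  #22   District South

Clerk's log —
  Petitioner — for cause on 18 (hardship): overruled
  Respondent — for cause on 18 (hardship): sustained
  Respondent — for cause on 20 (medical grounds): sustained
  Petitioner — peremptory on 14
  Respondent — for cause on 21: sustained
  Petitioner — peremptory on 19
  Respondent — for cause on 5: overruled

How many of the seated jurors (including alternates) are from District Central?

Removed: #14, #18, #19, #20, #21.
Seated (9 incl. alternates): #1, #2, #3, #4, #5, #6, #7, #8, #9.
Of those, in District Central: #8, #9 → 2.

2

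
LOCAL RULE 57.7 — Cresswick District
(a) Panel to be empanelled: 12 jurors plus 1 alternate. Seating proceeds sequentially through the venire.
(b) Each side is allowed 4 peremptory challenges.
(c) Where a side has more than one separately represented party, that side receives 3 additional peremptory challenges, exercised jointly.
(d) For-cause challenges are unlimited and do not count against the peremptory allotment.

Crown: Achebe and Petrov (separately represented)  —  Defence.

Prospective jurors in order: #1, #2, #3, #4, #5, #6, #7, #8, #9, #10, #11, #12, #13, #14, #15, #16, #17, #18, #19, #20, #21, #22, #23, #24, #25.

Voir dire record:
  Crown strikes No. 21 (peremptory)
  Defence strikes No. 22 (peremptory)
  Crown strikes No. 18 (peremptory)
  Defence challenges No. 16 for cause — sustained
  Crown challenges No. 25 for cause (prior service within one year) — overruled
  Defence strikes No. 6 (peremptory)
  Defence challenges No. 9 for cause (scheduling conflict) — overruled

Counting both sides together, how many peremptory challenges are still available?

Crown allotment: 4 base + 3 multi-party = 7. Defence allotment: 4.
Crown peremptories used: #21, #18 — 2 (the for-cause on #25 doesn't count).
Defence peremptories used: #22, #6 — 2 (for-cause on #16, #9 don't count).
Remaining: (7 − 2) + (4 − 2) = 7.

7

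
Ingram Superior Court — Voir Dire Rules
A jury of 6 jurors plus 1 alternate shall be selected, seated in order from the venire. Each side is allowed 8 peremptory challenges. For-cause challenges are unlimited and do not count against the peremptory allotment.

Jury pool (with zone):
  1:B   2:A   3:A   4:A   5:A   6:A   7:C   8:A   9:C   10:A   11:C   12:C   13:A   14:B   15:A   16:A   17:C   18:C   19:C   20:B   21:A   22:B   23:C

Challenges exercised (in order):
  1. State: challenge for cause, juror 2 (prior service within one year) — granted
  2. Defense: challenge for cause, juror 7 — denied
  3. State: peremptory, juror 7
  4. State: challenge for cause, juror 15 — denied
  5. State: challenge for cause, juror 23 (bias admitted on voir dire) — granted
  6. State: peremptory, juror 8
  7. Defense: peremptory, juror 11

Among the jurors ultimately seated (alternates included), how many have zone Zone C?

1

Removed: #2, #7, #8, #11, #23.
Seated (7 incl. alternates): #1, #3, #4, #5, #6, #9, #10.
Of those, in Zone C: #9 → 1.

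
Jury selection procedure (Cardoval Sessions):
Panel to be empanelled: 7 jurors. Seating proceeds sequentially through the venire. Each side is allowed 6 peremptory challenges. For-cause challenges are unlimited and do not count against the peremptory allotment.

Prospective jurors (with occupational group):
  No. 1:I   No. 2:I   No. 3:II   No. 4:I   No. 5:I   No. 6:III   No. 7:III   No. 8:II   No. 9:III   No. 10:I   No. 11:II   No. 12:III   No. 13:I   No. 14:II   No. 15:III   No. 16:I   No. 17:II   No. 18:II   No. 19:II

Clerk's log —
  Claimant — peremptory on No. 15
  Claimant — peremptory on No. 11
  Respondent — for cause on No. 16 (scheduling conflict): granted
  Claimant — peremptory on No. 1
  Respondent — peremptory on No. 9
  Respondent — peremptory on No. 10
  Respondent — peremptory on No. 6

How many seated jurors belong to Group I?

Removed: #1, #6, #9, #10, #11, #15, #16.
Seated jurors 1–7: #2, #3, #4, #5, #7, #8, #12.
Of those, in Group I: #2, #4, #5 → 3.

3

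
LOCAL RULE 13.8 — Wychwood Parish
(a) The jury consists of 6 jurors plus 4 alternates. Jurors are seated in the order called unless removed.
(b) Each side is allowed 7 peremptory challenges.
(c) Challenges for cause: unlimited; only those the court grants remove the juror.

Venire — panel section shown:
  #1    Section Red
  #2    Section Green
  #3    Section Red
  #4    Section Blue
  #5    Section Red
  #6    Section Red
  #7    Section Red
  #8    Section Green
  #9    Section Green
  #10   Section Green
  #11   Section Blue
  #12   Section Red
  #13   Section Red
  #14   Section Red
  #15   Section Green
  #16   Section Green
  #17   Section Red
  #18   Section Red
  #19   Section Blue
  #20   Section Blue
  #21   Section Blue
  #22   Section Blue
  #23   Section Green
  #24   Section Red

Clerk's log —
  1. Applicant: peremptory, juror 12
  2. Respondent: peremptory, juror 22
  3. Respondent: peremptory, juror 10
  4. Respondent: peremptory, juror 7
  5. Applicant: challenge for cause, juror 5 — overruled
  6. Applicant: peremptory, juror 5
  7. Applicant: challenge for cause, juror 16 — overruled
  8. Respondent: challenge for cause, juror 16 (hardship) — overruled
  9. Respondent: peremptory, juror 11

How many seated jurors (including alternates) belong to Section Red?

Removed: #5, #7, #10, #11, #12, #22.
Seated (10 incl. alternates): #1, #2, #3, #4, #6, #8, #9, #13, #14, #15.
Of those, in Section Red: #1, #3, #6, #13, #14 → 5.

5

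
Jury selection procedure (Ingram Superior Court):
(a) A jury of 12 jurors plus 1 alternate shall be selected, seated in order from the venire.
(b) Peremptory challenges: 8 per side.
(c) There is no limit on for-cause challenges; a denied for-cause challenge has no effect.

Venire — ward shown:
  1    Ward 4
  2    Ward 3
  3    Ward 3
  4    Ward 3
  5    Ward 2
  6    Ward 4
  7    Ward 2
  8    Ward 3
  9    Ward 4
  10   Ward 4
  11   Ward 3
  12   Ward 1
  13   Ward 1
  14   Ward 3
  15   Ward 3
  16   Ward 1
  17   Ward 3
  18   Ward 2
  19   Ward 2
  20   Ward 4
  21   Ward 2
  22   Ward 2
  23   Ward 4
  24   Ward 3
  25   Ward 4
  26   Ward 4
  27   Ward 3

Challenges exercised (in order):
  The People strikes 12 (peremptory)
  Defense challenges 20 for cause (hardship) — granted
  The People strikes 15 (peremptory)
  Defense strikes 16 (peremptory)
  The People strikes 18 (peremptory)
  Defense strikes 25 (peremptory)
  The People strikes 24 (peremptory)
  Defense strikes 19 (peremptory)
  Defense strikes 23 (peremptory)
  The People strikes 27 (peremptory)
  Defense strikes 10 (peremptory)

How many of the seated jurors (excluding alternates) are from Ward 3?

Removed: #10, #12, #15, #16, #18, #19, #20, #23, #24, #25, #27.
Seated jurors 1–12: #1, #2, #3, #4, #5, #6, #7, #8, #9, #11, #13, #14 (alternates #17 not counted).
Of those, in Ward 3: #2, #3, #4, #8, #11, #14 → 6.

6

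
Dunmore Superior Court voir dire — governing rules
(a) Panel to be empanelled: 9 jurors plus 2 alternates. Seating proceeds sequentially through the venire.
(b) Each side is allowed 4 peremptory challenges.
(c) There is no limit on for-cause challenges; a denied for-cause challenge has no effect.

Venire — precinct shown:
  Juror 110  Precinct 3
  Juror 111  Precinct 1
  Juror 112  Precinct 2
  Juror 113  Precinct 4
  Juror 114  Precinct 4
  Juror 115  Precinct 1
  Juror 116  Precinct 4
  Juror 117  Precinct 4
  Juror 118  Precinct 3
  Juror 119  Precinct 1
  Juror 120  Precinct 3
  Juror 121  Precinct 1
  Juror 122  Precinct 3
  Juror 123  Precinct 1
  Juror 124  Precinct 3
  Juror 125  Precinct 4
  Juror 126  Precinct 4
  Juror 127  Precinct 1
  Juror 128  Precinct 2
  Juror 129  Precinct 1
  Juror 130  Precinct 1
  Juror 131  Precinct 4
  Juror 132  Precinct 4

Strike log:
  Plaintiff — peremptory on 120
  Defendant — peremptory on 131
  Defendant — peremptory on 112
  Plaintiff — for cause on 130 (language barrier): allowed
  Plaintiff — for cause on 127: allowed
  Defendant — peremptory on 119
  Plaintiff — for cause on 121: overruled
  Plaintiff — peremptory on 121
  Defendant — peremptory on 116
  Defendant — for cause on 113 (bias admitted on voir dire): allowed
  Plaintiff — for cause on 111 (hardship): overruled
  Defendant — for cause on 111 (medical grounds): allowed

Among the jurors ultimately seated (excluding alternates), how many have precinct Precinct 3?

Removed: #111, #112, #113, #116, #119, #120, #121, #127, #130, #131.
Seated jurors 1–9: #110, #114, #115, #117, #118, #122, #123, #124, #125 (alternates #126, #128 not counted).
Of those, in Precinct 3: #110, #118, #122, #124 → 4.

4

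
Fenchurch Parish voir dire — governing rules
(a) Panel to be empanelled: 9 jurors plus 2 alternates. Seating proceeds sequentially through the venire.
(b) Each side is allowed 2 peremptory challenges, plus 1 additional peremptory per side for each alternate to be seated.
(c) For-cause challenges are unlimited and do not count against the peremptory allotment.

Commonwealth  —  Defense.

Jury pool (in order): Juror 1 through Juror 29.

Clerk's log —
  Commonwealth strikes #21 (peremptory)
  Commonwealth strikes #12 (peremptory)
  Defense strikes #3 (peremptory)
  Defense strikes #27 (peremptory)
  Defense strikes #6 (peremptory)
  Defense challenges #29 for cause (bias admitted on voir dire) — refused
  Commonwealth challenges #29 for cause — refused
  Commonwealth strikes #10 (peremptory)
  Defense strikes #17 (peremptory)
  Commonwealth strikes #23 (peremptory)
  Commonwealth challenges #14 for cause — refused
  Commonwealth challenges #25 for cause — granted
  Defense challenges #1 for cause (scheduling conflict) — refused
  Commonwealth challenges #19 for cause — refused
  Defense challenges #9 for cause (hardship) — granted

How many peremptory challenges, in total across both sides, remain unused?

0

Commonwealth allotment: 2 base + 1 × 2 alternates = 4. Defense allotment: 2 base + 1 × 2 alternates = 4.
Commonwealth peremptories used: #21, #12, #10, #23 — 4 (for-cause on #29, #14, #25, #19 don't count).
Defense peremptories used: #3, #27, #6, #17 — 4 (for-cause on #29, #1, #9 don't count).
Remaining: (4 − 4) + (4 − 4) = 0.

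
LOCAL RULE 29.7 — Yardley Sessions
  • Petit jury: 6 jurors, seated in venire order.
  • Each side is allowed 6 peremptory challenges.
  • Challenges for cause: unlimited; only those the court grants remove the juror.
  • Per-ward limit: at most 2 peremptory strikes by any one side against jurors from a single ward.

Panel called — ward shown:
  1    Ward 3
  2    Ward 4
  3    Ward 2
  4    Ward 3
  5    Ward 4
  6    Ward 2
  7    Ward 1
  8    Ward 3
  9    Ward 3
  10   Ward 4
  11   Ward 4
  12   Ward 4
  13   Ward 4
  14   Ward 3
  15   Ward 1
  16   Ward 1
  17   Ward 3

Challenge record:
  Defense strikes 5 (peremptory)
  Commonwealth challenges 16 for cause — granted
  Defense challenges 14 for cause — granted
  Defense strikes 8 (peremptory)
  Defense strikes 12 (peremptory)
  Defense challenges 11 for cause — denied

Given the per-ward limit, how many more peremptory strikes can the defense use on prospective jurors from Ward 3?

1

Defense peremptories so far: #5, #8, #12 — 3 of 6 used, 3 left overall.
Against Ward 3: #8 — 1 used; per-ward cap 2 leaves 1.
Binding limit: min(3, 1) = 1.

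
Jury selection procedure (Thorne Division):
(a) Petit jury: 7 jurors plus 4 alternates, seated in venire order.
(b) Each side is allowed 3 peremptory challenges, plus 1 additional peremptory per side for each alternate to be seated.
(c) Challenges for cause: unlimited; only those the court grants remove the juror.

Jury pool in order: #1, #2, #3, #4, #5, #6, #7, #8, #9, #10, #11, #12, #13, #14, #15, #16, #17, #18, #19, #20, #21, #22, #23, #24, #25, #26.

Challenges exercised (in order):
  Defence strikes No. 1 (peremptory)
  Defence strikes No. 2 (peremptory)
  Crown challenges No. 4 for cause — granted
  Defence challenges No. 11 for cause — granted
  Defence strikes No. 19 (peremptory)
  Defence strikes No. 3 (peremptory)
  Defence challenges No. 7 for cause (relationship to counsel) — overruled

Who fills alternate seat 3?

15

Removed: #1, #2, #3, #4, #11, #19. (#7 stays — for-cause denied.)
Filling seats in venire order through position 10: #5, #6, #7, #8, #9, #10, #12, #13, #14, #15.
So alternate 3 is #15.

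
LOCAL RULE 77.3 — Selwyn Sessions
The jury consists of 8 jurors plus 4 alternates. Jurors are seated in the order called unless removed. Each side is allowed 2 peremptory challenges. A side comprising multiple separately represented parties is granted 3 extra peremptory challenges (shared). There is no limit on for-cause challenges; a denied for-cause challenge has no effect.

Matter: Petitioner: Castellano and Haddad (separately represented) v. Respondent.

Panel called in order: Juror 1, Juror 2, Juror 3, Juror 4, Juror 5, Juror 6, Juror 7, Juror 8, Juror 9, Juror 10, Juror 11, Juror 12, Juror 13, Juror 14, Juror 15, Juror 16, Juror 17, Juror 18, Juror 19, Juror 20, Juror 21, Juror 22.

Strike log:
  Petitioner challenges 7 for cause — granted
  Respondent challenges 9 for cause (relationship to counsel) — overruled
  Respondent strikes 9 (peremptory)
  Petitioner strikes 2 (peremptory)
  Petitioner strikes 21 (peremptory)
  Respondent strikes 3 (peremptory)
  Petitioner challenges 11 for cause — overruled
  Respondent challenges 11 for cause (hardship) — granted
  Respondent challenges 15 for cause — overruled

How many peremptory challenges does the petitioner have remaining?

Petitioner allotment: 2 base + 3 multi-party = 5.
Petitioner peremptories used: #2, #21 — 2 (for-cause on #7, #11 don't count).
Remaining: 5 − 2 = 3.

3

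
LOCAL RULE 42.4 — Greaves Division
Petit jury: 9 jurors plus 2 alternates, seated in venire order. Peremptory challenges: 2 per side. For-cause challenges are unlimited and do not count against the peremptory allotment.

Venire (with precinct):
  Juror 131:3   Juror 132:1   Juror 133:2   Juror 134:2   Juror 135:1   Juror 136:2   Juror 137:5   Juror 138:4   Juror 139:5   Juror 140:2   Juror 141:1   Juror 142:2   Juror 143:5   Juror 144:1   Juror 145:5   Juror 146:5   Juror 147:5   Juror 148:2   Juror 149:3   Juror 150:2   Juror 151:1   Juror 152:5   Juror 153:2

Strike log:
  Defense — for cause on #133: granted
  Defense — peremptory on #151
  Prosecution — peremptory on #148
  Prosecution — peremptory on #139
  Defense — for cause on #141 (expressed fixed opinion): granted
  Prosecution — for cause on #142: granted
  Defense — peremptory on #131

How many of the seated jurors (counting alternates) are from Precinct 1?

3

Removed: #131, #133, #139, #141, #142, #148, #151.
Seated (11 incl. alternates): #132, #134, #135, #136, #137, #138, #140, #143, #144, #145, #146.
Of those, in Precinct 1: #132, #135, #144 → 3.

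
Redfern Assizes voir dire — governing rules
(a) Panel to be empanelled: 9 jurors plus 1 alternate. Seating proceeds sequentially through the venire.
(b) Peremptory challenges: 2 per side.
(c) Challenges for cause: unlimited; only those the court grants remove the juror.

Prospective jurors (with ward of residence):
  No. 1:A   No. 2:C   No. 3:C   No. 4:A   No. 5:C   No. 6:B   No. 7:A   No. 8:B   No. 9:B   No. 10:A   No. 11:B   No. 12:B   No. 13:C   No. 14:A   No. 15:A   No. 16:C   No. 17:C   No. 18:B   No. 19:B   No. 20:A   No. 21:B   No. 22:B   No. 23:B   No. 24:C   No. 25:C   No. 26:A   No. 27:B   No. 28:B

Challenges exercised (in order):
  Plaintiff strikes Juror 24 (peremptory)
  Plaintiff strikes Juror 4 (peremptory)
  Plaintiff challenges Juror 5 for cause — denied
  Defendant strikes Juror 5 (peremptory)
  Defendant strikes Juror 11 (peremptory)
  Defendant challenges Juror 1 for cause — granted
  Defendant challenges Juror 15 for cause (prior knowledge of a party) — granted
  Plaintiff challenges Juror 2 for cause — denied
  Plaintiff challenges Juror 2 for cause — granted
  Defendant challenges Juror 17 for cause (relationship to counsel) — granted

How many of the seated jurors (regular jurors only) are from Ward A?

Removed: #1, #2, #4, #5, #11, #15, #17, #24.
Seated jurors 1–9: #3, #6, #7, #8, #9, #10, #12, #13, #14 (alternates #16 not counted).
Of those, in Ward A: #7, #10, #14 → 3.

3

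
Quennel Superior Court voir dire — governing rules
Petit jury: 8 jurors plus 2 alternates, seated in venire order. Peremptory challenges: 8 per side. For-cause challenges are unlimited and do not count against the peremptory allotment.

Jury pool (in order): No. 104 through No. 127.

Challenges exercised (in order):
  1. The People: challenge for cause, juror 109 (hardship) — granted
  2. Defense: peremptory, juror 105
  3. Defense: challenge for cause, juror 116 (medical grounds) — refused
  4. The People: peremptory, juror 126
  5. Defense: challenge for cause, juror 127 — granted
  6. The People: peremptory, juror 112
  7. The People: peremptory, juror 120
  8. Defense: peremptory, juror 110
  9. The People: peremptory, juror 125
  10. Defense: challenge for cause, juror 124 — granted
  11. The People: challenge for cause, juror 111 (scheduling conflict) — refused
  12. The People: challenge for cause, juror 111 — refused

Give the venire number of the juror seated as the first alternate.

Removed: #105, #109, #110, #112, #120, #124, #125, #126, #127. (#111, #116 stay — for-cause denied.)
Seating in order: seats 1–8 → #104, #106, #107, #108, #111, #113, #114, #115; alternates → #116, #117.
So alternate 1 is #116.

116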